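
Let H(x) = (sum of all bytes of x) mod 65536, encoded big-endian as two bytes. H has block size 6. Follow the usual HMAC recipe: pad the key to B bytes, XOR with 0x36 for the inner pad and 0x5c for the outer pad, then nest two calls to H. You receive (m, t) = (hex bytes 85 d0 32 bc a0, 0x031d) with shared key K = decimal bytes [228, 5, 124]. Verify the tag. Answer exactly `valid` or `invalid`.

Key decimal bytes [228, 5, 124] = e4 05 7c is 3 bytes ≤ B = 6; zero-pad to 6 bytes: K' = e4 05 7c 00 00 00.
K' ⊕ ipad = d2 33 4a 36 36 36; K' ⊕ opad = b8 59 20 5c 5c 5c.
Inner hash: sum = 210+51+74+54+54+54+133+208+50+188+160 = 1236 → 04 d4.
Outer hash (recomputed tag): sum = 184+89+32+92+92+92+4+212 = 797 → 03 1d.
Recomputed tag = 031d; claimed = 031d → match.

valid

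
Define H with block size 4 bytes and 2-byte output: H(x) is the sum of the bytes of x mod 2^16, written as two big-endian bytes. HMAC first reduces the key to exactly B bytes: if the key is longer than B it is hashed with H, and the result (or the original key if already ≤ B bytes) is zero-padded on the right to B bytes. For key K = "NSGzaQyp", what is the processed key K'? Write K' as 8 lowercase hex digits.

02fd0000

|K| = 8 > B = 4, so first hash the key.
H(K): sum = 78+83+71+122+97+81+121+112 = 765 → 02 fd.
Zero-pad H(K) = 02 fd to 4 bytes: K' = 02 fd 00 00.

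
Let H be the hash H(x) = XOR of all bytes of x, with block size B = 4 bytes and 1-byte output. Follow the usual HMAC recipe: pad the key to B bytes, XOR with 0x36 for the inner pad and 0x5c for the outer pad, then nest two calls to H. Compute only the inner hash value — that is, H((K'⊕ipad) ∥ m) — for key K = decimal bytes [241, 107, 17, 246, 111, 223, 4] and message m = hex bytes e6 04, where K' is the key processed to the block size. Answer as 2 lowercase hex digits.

Key decimal bytes [241, 107, 17, 246, 111, 223, 4] = f1 6b 11 f6 6f df 04 is 7 bytes > B = 4, so hash it first: H(key) = c9, then zero-pad to 4 bytes: K' = c9 00 00 00.
K' ⊕ ipad = ff 36 36 36.
Inner input = ff 36 36 36 ∥ e6 04.
Inner hash: XOR ff⊕36⊕36⊕36⊕e6⊕04 = 2b.

2b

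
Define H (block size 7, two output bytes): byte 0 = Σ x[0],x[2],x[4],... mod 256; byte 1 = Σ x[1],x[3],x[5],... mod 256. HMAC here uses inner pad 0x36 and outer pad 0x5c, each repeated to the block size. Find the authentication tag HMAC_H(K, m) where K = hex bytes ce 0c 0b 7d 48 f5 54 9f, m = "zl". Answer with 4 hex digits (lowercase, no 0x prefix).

4e4a

Key hex bytes ce 0c 0b 7d 48 f5 54 9f is 8 bytes > B = 7, so hash it first: H(key) = 75 1d, then zero-pad to 7 bytes: K' = 75 1d 00 00 00 00 00.
K' ⊕ ipad = 43 2b 36 36 36 36 36.  K' ⊕ opad = 29 41 5c 5c 5c 5c 5c.
Inner input = (K'⊕ipad) ∥ m = 43 2b 36 36 36 36 36 ∥ 7a 6c.
Inner hash: even-index sum = 337 mod 256 = 81; odd-index sum = 273 mod 256 = 17 → 51 11.
Outer input = (K'⊕opad) ∥ inner = 29 41 5c 5c 5c 5c 5c ∥ 51 11.
Outer hash (tag): even-index sum = 334 mod 256 = 78; odd-index sum = 330 mod 256 = 74 → 4e 4a.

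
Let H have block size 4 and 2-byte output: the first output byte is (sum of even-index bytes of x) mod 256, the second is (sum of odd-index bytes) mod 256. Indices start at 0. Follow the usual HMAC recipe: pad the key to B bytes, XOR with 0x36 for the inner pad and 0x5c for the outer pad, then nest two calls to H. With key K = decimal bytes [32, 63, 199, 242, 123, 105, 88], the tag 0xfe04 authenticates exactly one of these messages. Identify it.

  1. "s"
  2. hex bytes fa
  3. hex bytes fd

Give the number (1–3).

Key decimal bytes [32, 63, 199, 242, 123, 105, 88] = 20 3f c7 f2 7b 69 58 is 7 bytes > B = 4, so hash it first: H(key) = ba 9a, then zero-pad to 4 bytes: K' = ba 9a 00 00.
K' ⊕ ipad = 8c ac 36 36; K' ⊕ opad = e6 c6 5c 5c.
m1: inner = H(8c ac 36 36 73) = 35 e2; tag = H(e6 c6 5c 5c 35 e2) = 7704
m2: inner = H(8c ac 36 36 fa) = bc e2; tag = H(e6 c6 5c 5c bc e2) = fe04 ← matches
m3: inner = H(8c ac 36 36 fd) = bf e2; tag = H(e6 c6 5c 5c bf e2) = 0104

2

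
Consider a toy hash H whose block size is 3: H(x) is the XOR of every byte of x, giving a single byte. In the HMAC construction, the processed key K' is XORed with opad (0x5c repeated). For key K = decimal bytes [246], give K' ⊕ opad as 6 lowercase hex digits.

Key decimal bytes [246] = f6 is 1 byte ≤ B = 3; zero-pad to 3 bytes: K' = f6 00 00.
XOR each byte with 0x5c: f6⊕5c=aa, 00⊕5c=5c, 00⊕5c=5c.

aa5c5c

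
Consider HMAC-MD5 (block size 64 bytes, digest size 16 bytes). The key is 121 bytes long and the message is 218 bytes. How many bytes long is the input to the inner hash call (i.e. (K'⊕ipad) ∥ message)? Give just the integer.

Key is 121 > 64 bytes, so it is hashed to 16 bytes then zero-padded to 64: |K'| = 64.
Inner input = (K'⊕ipad) ∥ m → 64 + 218 = 282 bytes.

282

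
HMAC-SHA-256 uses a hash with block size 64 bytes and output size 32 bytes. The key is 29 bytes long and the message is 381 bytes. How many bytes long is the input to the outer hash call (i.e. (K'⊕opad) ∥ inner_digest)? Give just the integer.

Key is 29 ≤ 64 bytes, zero-padded: |K'| = 64.
Outer input = (K'⊕opad) ∥ H(inner) → 64 + 32 = 96 bytes.

96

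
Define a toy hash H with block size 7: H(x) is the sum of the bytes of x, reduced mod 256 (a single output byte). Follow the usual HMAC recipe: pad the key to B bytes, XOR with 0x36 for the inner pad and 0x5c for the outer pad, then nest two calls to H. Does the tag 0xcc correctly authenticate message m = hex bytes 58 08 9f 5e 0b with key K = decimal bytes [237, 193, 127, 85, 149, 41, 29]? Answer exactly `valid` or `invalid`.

valid

Key decimal bytes [237, 193, 127, 85, 149, 41, 29] = ed c1 7f 55 95 29 1d is exactly B = 7 bytes: K' = ed c1 7f 55 95 29 1d.
K' ⊕ ipad = db f7 49 63 a3 1f 2b; K' ⊕ opad = b1 9d 23 09 c9 75 41.
Inner hash: sum = 219+247+73+99+163+31+43+88+8+159+94+11 = 1235; mod 256 = 211 → d3.
Outer hash (recomputed tag): sum = 177+157+35+9+201+117+65+211 = 972; mod 256 = 204 → cc.
Recomputed tag = cc; claimed = cc → match.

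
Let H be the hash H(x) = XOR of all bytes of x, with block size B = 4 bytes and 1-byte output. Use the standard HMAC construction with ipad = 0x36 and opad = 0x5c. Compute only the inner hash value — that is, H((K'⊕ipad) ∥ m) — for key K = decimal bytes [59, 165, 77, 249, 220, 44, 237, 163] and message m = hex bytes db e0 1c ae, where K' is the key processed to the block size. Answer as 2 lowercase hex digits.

Key decimal bytes [59, 165, 77, 249, 220, 44, 237, 163] = 3b a5 4d f9 dc 2c ed a3 is 8 bytes > B = 4, so hash it first: H(key) = 94, then zero-pad to 4 bytes: K' = 94 00 00 00.
K' ⊕ ipad = a2 36 36 36.
Inner input = a2 36 36 36 ∥ db e0 1c ae.
Inner hash: XOR a2⊕36⊕36⊕36⊕db⊕e0⊕1c⊕ae = 1d.

1d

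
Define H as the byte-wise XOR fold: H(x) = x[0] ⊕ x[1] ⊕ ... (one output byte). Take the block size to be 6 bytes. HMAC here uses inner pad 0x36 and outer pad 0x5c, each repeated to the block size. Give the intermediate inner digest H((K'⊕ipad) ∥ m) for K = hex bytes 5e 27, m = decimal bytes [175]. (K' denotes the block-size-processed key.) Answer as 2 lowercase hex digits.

d6

Key hex bytes 5e 27 is 2 bytes ≤ B = 6; zero-pad to 6 bytes: K' = 5e 27 00 00 00 00.
K' ⊕ ipad = 68 11 36 36 36 36.
Inner input = 68 11 36 36 36 36 ∥ af.
Inner hash: XOR 68⊕11⊕36⊕36⊕36⊕36⊕af = d6.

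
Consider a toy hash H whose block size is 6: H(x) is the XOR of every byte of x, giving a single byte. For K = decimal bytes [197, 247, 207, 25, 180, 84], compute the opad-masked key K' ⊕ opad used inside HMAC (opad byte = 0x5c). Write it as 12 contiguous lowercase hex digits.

Key decimal bytes [197, 247, 207, 25, 180, 84] = c5 f7 cf 19 b4 54 is exactly B = 6 bytes: K' = c5 f7 cf 19 b4 54.
XOR each byte with 0x5c: c5⊕5c=99, f7⊕5c=ab, cf⊕5c=93, 19⊕5c=45, b4⊕5c=e8, 54⊕5c=08.

99ab9345e808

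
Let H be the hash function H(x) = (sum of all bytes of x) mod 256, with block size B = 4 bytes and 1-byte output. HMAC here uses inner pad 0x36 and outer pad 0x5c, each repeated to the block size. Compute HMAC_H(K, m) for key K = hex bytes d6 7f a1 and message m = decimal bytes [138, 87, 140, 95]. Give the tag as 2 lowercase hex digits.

Key hex bytes d6 7f a1 is 3 bytes ≤ B = 4; zero-pad to 4 bytes: K' = d6 7f a1 00.
K' ⊕ ipad = e0 49 97 36.  K' ⊕ opad = 8a 23 fd 5c.
Inner input = (K'⊕ipad) ∥ m = e0 49 97 36 ∥ 8a 57 8c 5f.
Inner hash: sum = 224+73+151+54+138+87+140+95 = 962; mod 256 = 194 → c2.
Outer input = (K'⊕opad) ∥ inner = 8a 23 fd 5c ∥ c2.
Outer hash (tag): sum = 138+35+253+92+194 = 712; mod 256 = 200 → c8.

c8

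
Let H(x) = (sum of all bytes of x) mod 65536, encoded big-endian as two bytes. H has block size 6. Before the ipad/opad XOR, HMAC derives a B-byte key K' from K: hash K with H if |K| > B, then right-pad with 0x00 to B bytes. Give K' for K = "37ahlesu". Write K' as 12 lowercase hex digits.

02ec00000000

|K| = 8 > B = 6, so first hash the key.
H(K): sum = 51+55+97+104+108+101+115+117 = 748 → 02 ec.
Zero-pad H(K) = 02 ec to 6 bytes: K' = 02 ec 00 00 00 00.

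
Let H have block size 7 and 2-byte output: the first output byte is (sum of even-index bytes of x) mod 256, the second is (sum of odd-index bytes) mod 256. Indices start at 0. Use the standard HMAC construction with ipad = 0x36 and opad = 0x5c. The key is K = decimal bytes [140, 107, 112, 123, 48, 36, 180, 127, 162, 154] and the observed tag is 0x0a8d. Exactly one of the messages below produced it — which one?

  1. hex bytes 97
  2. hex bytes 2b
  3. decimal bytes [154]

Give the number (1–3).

1

Key decimal bytes [140, 107, 112, 123, 48, 36, 180, 127, 162, 154] = 8c 6b 70 7b 30 24 b4 7f a2 9a is 10 bytes > B = 7, so hash it first: H(key) = 82 23, then zero-pad to 7 bytes: K' = 82 23 00 00 00 00 00.
K' ⊕ ipad = b4 15 36 36 36 36 36; K' ⊕ opad = de 7f 5c 5c 5c 5c 5c.
m1: inner = H(b4 15 36 36 36 36 36 97) = 56 18; tag = H(de 7f 5c 5c 5c 5c 5c 56 18) = 0a8d ← matches
m2: inner = H(b4 15 36 36 36 36 36 2b) = 56 ac; tag = H(de 7f 5c 5c 5c 5c 5c 56 ac) = 9e8d
m3: inner = H(b4 15 36 36 36 36 36 9a) = 56 1b; tag = H(de 7f 5c 5c 5c 5c 5c 56 1b) = 0d8d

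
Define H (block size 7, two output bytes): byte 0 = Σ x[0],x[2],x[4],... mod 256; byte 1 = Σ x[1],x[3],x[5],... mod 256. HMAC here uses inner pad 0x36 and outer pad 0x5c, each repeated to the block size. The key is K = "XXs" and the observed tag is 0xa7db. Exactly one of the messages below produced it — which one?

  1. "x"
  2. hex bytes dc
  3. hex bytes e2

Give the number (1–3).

Key "XXs" = 58 58 73 is 3 bytes ≤ B = 7; zero-pad to 7 bytes: K' = 58 58 73 00 00 00 00.
K' ⊕ ipad = 6e 6e 45 36 36 36 36; K' ⊕ opad = 04 04 2f 5c 5c 5c 5c.
m1: inner = H(6e 6e 45 36 36 36 36 78) = 1f 52; tag = H(04 04 2f 5c 5c 5c 5c 1f 52) = 3ddb
m2: inner = H(6e 6e 45 36 36 36 36 dc) = 1f b6; tag = H(04 04 2f 5c 5c 5c 5c 1f b6) = a1db
m3: inner = H(6e 6e 45 36 36 36 36 e2) = 1f bc; tag = H(04 04 2f 5c 5c 5c 5c 1f bc) = a7db ← matches

3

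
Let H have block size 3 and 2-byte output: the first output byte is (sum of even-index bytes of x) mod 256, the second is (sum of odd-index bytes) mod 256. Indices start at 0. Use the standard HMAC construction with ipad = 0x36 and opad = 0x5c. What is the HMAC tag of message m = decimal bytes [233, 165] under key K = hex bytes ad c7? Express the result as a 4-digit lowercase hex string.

Key hex bytes ad c7 is 2 bytes ≤ B = 3; zero-pad to 3 bytes: K' = ad c7 00.
K' ⊕ ipad = 9b f1 36.  K' ⊕ opad = f1 9b 5c.
Inner input = (K'⊕ipad) ∥ m = 9b f1 36 ∥ e9 a5.
Inner hash: even-index sum = 374 mod 256 = 118; odd-index sum = 474 mod 256 = 218 → 76 da.
Outer input = (K'⊕opad) ∥ inner = f1 9b 5c ∥ 76 da.
Outer hash (tag): even-index sum = 551 mod 256 = 39; odd-index sum = 273 mod 256 = 17 → 27 11.

2711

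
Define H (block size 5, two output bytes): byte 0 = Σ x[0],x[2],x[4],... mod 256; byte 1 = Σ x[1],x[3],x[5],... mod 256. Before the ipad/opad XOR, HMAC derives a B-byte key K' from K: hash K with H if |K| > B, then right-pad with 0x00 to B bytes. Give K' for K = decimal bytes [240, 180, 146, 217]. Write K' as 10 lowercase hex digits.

Key decimal bytes [240, 180, 146, 217] = f0 b4 92 d9 is 4 bytes ≤ B = 5; zero-pad to 5 bytes: K' = f0 b4 92 d9 00.

f0b492d900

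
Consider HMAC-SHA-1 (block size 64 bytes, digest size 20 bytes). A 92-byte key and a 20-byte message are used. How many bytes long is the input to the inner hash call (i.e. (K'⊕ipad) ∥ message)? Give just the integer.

Key is 92 > 64 bytes, so it is hashed to 20 bytes then zero-padded to 64: |K'| = 64.
Inner input = (K'⊕ipad) ∥ m → 64 + 20 = 84 bytes.

84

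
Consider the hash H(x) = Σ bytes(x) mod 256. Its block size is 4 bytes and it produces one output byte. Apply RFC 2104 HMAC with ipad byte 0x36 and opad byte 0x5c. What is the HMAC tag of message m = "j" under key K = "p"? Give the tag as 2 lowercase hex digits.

92

Key "p" = 70 is 1 byte ≤ B = 4; zero-pad to 4 bytes: K' = 70 00 00 00.
K' ⊕ ipad = 46 36 36 36.  K' ⊕ opad = 2c 5c 5c 5c.
Inner input = (K'⊕ipad) ∥ m = 46 36 36 36 ∥ 6a.
Inner hash: sum = 70+54+54+54+106 = 338; mod 256 = 82 → 52.
Outer input = (K'⊕opad) ∥ inner = 2c 5c 5c 5c ∥ 52.
Outer hash (tag): sum = 44+92+92+92+82 = 402; mod 256 = 146 → 92.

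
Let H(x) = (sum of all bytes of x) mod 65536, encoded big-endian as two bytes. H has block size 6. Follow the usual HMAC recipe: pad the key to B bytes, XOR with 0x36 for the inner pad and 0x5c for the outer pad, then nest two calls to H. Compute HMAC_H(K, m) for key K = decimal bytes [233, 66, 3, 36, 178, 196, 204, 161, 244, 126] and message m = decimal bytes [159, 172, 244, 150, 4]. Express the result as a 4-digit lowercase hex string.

033d

Key decimal bytes [233, 66, 3, 36, 178, 196, 204, 161, 244, 126] = e9 42 03 24 b2 c4 cc a1 f4 7e is 10 bytes > B = 6, so hash it first: H(key) = 05 a7, then zero-pad to 6 bytes: K' = 05 a7 00 00 00 00.
K' ⊕ ipad = 33 91 36 36 36 36.  K' ⊕ opad = 59 fb 5c 5c 5c 5c.
Inner input = (K'⊕ipad) ∥ m = 33 91 36 36 36 36 ∥ 9f ac f4 96 04.
Inner hash: sum = 51+145+54+54+54+54+159+172+244+150+4 = 1141 → 04 75.
Outer input = (K'⊕opad) ∥ inner = 59 fb 5c 5c 5c 5c ∥ 04 75.
Outer hash (tag): sum = 89+251+92+92+92+92+4+117 = 829 → 03 3d.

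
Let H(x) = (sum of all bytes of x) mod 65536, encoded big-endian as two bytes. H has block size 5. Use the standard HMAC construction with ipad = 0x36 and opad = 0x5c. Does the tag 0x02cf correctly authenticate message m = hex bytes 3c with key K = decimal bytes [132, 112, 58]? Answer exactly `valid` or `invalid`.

Key decimal bytes [132, 112, 58] = 84 70 3a is 3 bytes ≤ B = 5; zero-pad to 5 bytes: K' = 84 70 3a 00 00.
K' ⊕ ipad = b2 46 0c 36 36; K' ⊕ opad = d8 2c 66 5c 5c.
Inner hash: sum = 178+70+12+54+54+60 = 428 → 01 ac.
Outer hash (recomputed tag): sum = 216+44+102+92+92+1+172 = 719 → 02 cf.
Recomputed tag = 02cf; claimed = 02cf → match.

valid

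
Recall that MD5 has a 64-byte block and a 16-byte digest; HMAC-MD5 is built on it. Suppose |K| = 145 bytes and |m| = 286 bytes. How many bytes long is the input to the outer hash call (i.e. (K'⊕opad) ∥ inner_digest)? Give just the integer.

Key is 145 > 64 bytes, so it is hashed to 16 bytes then zero-padded to 64: |K'| = 64.
Outer input = (K'⊕opad) ∥ H(inner) → 64 + 16 = 80 bytes.

80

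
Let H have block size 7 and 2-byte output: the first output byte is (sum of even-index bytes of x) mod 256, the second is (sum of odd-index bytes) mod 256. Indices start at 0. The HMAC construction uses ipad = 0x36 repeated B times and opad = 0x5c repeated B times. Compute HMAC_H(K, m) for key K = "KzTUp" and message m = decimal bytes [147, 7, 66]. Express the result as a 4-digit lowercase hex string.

Key "KzTUp" = 4b 7a 54 55 70 is 5 bytes ≤ B = 7; zero-pad to 7 bytes: K' = 4b 7a 54 55 70 00 00.
K' ⊕ ipad = 7d 4c 62 63 46 36 36.  K' ⊕ opad = 17 26 08 09 2c 5c 5c.
Inner input = (K'⊕ipad) ∥ m = 7d 4c 62 63 46 36 36 ∥ 93 07 42.
Inner hash: even-index sum = 354 mod 256 = 98; odd-index sum = 442 mod 256 = 186 → 62 ba.
Outer input = (K'⊕opad) ∥ inner = 17 26 08 09 2c 5c 5c ∥ 62 ba.
Outer hash (tag): even-index sum = 353 mod 256 = 97; odd-index sum = 237 mod 256 = 237 → 61 ed.

61ed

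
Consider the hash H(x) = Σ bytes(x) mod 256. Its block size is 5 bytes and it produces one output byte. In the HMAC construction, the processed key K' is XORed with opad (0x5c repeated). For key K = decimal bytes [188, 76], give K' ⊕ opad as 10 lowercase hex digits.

Key decimal bytes [188, 76] = bc 4c is 2 bytes ≤ B = 5; zero-pad to 5 bytes: K' = bc 4c 00 00 00.
XOR each byte with 0x5c: bc⊕5c=e0, 4c⊕5c=10, 00⊕5c=5c, 00⊕5c=5c, 00⊕5c=5c.

e0105c5c5c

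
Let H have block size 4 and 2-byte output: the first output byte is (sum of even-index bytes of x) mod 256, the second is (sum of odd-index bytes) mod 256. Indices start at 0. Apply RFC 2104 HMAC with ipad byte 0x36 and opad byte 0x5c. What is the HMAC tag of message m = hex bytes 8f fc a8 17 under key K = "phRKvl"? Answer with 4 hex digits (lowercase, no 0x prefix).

3b11

Key "phRKvl" = 70 68 52 4b 76 6c is 6 bytes > B = 4, so hash it first: H(key) = 38 1f, then zero-pad to 4 bytes: K' = 38 1f 00 00.
K' ⊕ ipad = 0e 29 36 36.  K' ⊕ opad = 64 43 5c 5c.
Inner input = (K'⊕ipad) ∥ m = 0e 29 36 36 ∥ 8f fc a8 17.
Inner hash: even-index sum = 379 mod 256 = 123; odd-index sum = 370 mod 256 = 114 → 7b 72.
Outer input = (K'⊕opad) ∥ inner = 64 43 5c 5c ∥ 7b 72.
Outer hash (tag): even-index sum = 315 mod 256 = 59; odd-index sum = 273 mod 256 = 17 → 3b 11.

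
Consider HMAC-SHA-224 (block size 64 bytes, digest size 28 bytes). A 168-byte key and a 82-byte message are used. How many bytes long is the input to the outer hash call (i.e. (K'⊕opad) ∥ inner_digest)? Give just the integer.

Key is 168 > 64 bytes, so it is hashed to 28 bytes then zero-padded to 64: |K'| = 64.
Outer input = (K'⊕opad) ∥ H(inner) → 64 + 28 = 92 bytes.

92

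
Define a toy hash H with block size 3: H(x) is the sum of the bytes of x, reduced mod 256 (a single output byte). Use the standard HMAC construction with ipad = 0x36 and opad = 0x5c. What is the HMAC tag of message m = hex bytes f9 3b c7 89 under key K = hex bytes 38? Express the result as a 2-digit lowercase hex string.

1a

Key hex bytes 38 is 1 byte ≤ B = 3; zero-pad to 3 bytes: K' = 38 00 00.
K' ⊕ ipad = 0e 36 36.  K' ⊕ opad = 64 5c 5c.
Inner input = (K'⊕ipad) ∥ m = 0e 36 36 ∥ f9 3b c7 89.
Inner hash: sum = 14+54+54+249+59+199+137 = 766; mod 256 = 254 → fe.
Outer input = (K'⊕opad) ∥ inner = 64 5c 5c ∥ fe.
Outer hash (tag): sum = 100+92+92+254 = 538; mod 256 = 26 → 1a.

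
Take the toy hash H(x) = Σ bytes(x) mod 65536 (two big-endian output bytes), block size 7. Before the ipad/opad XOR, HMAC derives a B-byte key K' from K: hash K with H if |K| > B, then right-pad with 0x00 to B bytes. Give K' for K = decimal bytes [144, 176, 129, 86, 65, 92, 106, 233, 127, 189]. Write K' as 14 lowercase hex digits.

|K| = 10 > B = 7, so first hash the key.
H(K): sum = 144+176+129+86+65+92+106+233+127+189 = 1347 → 05 43.
Zero-pad H(K) = 05 43 to 7 bytes: K' = 05 43 00 00 00 00 00.

05430000000000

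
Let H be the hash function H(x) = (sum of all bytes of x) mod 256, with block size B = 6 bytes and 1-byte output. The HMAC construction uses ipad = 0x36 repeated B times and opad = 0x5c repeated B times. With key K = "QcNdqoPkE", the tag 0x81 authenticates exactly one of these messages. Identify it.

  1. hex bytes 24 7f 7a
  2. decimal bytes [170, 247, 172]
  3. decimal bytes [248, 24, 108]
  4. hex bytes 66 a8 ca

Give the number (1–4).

1

Key "QcNdqoPkE" = 51 63 4e 64 71 6f 50 6b 45 is 9 bytes > B = 6, so hash it first: H(key) = 46, then zero-pad to 6 bytes: K' = 46 00 00 00 00 00.
K' ⊕ ipad = 70 36 36 36 36 36; K' ⊕ opad = 1a 5c 5c 5c 5c 5c.
m1: inner = H(70 36 36 36 36 36 24 7f 7a) = 9b; tag = H(1a 5c 5c 5c 5c 5c 9b) = 81 ← matches
m2: inner = H(70 36 36 36 36 36 aa f7 ac) = cb; tag = H(1a 5c 5c 5c 5c 5c cb) = b1
m3: inner = H(70 36 36 36 36 36 f8 18 6c) = fa; tag = H(1a 5c 5c 5c 5c 5c fa) = e0
m4: inner = H(70 36 36 36 36 36 66 a8 ca) = 56; tag = H(1a 5c 5c 5c 5c 5c 56) = 3c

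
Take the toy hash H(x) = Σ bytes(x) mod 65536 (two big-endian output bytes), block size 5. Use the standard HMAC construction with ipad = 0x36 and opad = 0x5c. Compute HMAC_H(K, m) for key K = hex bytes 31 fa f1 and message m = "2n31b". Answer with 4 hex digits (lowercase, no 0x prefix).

Key hex bytes 31 fa f1 is 3 bytes ≤ B = 5; zero-pad to 5 bytes: K' = 31 fa f1 00 00.
K' ⊕ ipad = 07 cc c7 36 36.  K' ⊕ opad = 6d a6 ad 5c 5c.
Inner input = (K'⊕ipad) ∥ m = 07 cc c7 36 36 ∥ 32 6e 33 31 62.
Inner hash: sum = 7+204+199+54+54+50+110+51+49+98 = 876 → 03 6c.
Outer input = (K'⊕opad) ∥ inner = 6d a6 ad 5c 5c ∥ 03 6c.
Outer hash (tag): sum = 109+166+173+92+92+3+108 = 743 → 02 e7.

02e7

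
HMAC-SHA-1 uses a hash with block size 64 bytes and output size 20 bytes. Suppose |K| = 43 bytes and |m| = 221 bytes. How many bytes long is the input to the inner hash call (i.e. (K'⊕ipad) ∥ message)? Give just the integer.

Key is 43 ≤ 64 bytes, zero-padded: |K'| = 64.
Inner input = (K'⊕ipad) ∥ m → 64 + 221 = 285 bytes.

285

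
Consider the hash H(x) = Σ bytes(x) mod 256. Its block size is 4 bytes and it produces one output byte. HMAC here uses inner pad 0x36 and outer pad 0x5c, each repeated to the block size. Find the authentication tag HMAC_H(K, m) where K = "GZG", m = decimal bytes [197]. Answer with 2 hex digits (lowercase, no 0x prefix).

Key "GZG" = 47 5a 47 is 3 bytes ≤ B = 4; zero-pad to 4 bytes: K' = 47 5a 47 00.
K' ⊕ ipad = 71 6c 71 36.  K' ⊕ opad = 1b 06 1b 5c.
Inner input = (K'⊕ipad) ∥ m = 71 6c 71 36 ∥ c5.
Inner hash: sum = 113+108+113+54+197 = 585; mod 256 = 73 → 49.
Outer input = (K'⊕opad) ∥ inner = 1b 06 1b 5c ∥ 49.
Outer hash (tag): sum = 27+6+27+92+73 = 225 → e1.

e1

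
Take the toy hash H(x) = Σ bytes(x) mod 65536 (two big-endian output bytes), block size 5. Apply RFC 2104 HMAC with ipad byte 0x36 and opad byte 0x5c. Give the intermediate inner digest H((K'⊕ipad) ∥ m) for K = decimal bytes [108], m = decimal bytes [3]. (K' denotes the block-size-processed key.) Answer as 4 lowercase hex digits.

Key decimal bytes [108] = 6c is 1 byte ≤ B = 5; zero-pad to 5 bytes: K' = 6c 00 00 00 00.
K' ⊕ ipad = 5a 36 36 36 36.
Inner input = 5a 36 36 36 36 ∥ 03.
Inner hash: sum = 90+54+54+54+54+3 = 309 → 01 35.

0135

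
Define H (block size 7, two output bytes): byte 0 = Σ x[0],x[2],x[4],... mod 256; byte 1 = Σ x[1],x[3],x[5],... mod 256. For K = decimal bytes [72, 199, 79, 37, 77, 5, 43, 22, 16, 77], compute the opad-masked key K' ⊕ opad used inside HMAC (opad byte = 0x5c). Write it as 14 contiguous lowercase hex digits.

43085c5c5c5c5c

Key decimal bytes [72, 199, 79, 37, 77, 5, 43, 22, 16, 77] = 48 c7 4f 25 4d 05 2b 16 10 4d is 10 bytes > B = 7, so hash it first: H(key) = 1f 54, then zero-pad to 7 bytes: K' = 1f 54 00 00 00 00 00.
XOR each byte with 0x5c: 1f⊕5c=43, 54⊕5c=08, 00⊕5c=5c, 00⊕5c=5c, 00⊕5c=5c, 00⊕5c=5c, 00⊕5c=5c.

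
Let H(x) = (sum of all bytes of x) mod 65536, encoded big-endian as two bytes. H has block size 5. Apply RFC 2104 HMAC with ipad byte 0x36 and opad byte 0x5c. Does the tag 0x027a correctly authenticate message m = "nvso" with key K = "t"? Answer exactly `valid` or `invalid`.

valid

Key "t" = 74 is 1 byte ≤ B = 5; zero-pad to 5 bytes: K' = 74 00 00 00 00.
K' ⊕ ipad = 42 36 36 36 36; K' ⊕ opad = 28 5c 5c 5c 5c.
Inner hash: sum = 66+54+54+54+54+110+118+115+111 = 736 → 02 e0.
Outer hash (recomputed tag): sum = 40+92+92+92+92+2+224 = 634 → 02 7a.
Recomputed tag = 027a; claimed = 027a → match.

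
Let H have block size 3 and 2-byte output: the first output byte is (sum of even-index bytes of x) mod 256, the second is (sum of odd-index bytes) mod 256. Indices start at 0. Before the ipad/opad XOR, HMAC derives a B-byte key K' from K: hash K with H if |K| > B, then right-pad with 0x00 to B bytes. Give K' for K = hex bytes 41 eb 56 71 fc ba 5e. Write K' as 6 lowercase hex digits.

f11600

|K| = 7 > B = 3, so first hash the key.
H(K): even-index sum = 497 mod 256 = 241; odd-index sum = 534 mod 256 = 22 → f1 16.
Zero-pad H(K) = f1 16 to 3 bytes: K' = f1 16 00.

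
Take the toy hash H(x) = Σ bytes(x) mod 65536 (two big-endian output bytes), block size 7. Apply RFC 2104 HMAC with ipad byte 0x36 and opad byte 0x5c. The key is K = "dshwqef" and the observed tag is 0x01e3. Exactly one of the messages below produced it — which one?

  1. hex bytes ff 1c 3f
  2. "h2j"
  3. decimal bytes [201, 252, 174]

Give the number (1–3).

Key "dshwqef" = 64 73 68 77 71 65 66 is exactly B = 7 bytes: K' = 64 73 68 77 71 65 66.
K' ⊕ ipad = 52 45 5e 41 47 53 50; K' ⊕ opad = 38 2f 34 2b 2d 39 3a.
m1: inner = H(52 45 5e 41 47 53 50 ff 1c 3f) = 03 7a; tag = H(38 2f 34 2b 2d 39 3a 03 7a) = 01e3 ← matches
m2: inner = H(52 45 5e 41 47 53 50 68 32 6a) = 03 24; tag = H(38 2f 34 2b 2d 39 3a 03 24) = 018d
m3: inner = H(52 45 5e 41 47 53 50 c9 fc ae) = 04 93; tag = H(38 2f 34 2b 2d 39 3a 04 93) = 01fd

1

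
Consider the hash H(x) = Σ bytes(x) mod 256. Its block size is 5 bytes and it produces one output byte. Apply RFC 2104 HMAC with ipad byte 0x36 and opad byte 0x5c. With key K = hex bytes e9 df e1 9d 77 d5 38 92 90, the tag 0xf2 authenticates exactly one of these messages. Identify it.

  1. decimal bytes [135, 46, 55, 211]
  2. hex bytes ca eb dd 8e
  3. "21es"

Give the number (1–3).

2

Key hex bytes e9 df e1 9d 77 d5 38 92 90 is 9 bytes > B = 5, so hash it first: H(key) = ec, then zero-pad to 5 bytes: K' = ec 00 00 00 00.
K' ⊕ ipad = da 36 36 36 36; K' ⊕ opad = b0 5c 5c 5c 5c.
m1: inner = H(da 36 36 36 36 87 2e 37 d3) = 71; tag = H(b0 5c 5c 5c 5c 71) = 91
m2: inner = H(da 36 36 36 36 ca eb dd 8e) = d2; tag = H(b0 5c 5c 5c 5c d2) = f2 ← matches
m3: inner = H(da 36 36 36 36 32 31 65 73) = ed; tag = H(b0 5c 5c 5c 5c ed) = 0d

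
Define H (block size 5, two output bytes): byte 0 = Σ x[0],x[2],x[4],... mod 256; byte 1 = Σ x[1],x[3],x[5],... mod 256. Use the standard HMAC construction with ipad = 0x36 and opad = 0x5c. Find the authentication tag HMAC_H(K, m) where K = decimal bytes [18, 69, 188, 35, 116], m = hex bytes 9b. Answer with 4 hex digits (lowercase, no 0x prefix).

7988

Key decimal bytes [18, 69, 188, 35, 116] = 12 45 bc 23 74 is exactly B = 5 bytes: K' = 12 45 bc 23 74.
K' ⊕ ipad = 24 73 8a 15 42.  K' ⊕ opad = 4e 19 e0 7f 28.
Inner input = (K'⊕ipad) ∥ m = 24 73 8a 15 42 ∥ 9b.
Inner hash: even-index sum = 240 mod 256 = 240; odd-index sum = 291 mod 256 = 35 → f0 23.
Outer input = (K'⊕opad) ∥ inner = 4e 19 e0 7f 28 ∥ f0 23.
Outer hash (tag): even-index sum = 377 mod 256 = 121; odd-index sum = 392 mod 256 = 136 → 79 88.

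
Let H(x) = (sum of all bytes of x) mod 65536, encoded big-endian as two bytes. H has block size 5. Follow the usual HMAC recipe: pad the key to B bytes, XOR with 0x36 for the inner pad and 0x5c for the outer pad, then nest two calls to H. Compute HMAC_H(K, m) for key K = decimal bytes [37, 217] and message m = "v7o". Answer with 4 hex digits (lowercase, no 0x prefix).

Key decimal bytes [37, 217] = 25 d9 is 2 bytes ≤ B = 5; zero-pad to 5 bytes: K' = 25 d9 00 00 00.
K' ⊕ ipad = 13 ef 36 36 36.  K' ⊕ opad = 79 85 5c 5c 5c.
Inner input = (K'⊕ipad) ∥ m = 13 ef 36 36 36 ∥ 76 37 6f.
Inner hash: sum = 19+239+54+54+54+118+55+111 = 704 → 02 c0.
Outer input = (K'⊕opad) ∥ inner = 79 85 5c 5c 5c ∥ 02 c0.
Outer hash (tag): sum = 121+133+92+92+92+2+192 = 724 → 02 d4.

02d4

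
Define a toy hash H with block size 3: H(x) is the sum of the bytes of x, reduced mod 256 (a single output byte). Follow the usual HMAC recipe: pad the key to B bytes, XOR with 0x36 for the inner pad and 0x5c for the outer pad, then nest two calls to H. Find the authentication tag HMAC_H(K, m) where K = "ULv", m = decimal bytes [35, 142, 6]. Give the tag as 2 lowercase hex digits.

17

Key "ULv" = 55 4c 76 is exactly B = 3 bytes: K' = 55 4c 76.
K' ⊕ ipad = 63 7a 40.  K' ⊕ opad = 09 10 2a.
Inner input = (K'⊕ipad) ∥ m = 63 7a 40 ∥ 23 8e 06.
Inner hash: sum = 99+122+64+35+142+6 = 468; mod 256 = 212 → d4.
Outer input = (K'⊕opad) ∥ inner = 09 10 2a ∥ d4.
Outer hash (tag): sum = 9+16+42+212 = 279; mod 256 = 23 → 17.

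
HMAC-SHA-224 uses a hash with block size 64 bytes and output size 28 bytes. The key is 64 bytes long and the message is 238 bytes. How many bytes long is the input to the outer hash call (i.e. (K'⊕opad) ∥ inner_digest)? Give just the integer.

Key is 64 ≤ 64 bytes, zero-padded: |K'| = 64.
Outer input = (K'⊕opad) ∥ H(inner) → 64 + 28 = 92 bytes.

92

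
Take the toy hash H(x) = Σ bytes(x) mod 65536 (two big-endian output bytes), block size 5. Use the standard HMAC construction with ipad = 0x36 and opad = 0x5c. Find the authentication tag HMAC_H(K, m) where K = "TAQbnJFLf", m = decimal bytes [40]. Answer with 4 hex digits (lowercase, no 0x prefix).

Key "TAQbnJFLf" = 54 41 51 62 6e 4a 46 4c 66 is 9 bytes > B = 5, so hash it first: H(key) = 02 f8, then zero-pad to 5 bytes: K' = 02 f8 00 00 00.
K' ⊕ ipad = 34 ce 36 36 36.  K' ⊕ opad = 5e a4 5c 5c 5c.
Inner input = (K'⊕ipad) ∥ m = 34 ce 36 36 36 ∥ 28.
Inner hash: sum = 52+206+54+54+54+40 = 460 → 01 cc.
Outer input = (K'⊕opad) ∥ inner = 5e a4 5c 5c 5c ∥ 01 cc.
Outer hash (tag): sum = 94+164+92+92+92+1+204 = 739 → 02 e3.

02e3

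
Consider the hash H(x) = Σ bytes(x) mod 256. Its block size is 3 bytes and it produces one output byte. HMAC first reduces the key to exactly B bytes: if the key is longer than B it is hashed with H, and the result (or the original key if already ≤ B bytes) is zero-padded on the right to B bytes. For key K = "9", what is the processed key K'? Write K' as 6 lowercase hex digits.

390000

Key "9" = 39 is 1 byte ≤ B = 3; zero-pad to 3 bytes: K' = 39 00 00.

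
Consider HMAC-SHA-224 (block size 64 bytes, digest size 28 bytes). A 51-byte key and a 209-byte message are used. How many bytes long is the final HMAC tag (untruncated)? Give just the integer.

The tag is one SHA-224 digest: 28 bytes.

28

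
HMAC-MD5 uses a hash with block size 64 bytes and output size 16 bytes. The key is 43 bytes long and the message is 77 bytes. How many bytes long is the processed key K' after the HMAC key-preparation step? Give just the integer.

64

Key is 43 ≤ 64 bytes, zero-padded: |K'| = 64.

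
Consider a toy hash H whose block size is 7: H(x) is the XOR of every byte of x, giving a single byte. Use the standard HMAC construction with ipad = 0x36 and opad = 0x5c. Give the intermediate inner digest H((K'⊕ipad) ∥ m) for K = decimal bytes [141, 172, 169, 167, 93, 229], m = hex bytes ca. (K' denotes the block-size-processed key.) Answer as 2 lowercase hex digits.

6b

Key decimal bytes [141, 172, 169, 167, 93, 229] = 8d ac a9 a7 5d e5 is 6 bytes ≤ B = 7; zero-pad to 7 bytes: K' = 8d ac a9 a7 5d e5 00.
K' ⊕ ipad = bb 9a 9f 91 6b d3 36.
Inner input = bb 9a 9f 91 6b d3 36 ∥ ca.
Inner hash: XOR bb⊕9a⊕9f⊕91⊕6b⊕d3⊕36⊕ca = 6b.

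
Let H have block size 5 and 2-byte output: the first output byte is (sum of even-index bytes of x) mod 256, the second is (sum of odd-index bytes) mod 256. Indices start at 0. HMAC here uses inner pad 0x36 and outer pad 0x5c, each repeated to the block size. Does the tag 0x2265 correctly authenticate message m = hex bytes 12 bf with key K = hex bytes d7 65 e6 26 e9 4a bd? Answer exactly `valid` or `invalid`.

valid

Key hex bytes d7 65 e6 26 e9 4a bd is 7 bytes > B = 5, so hash it first: H(key) = 63 d5, then zero-pad to 5 bytes: K' = 63 d5 00 00 00.
K' ⊕ ipad = 55 e3 36 36 36; K' ⊕ opad = 3f 89 5c 5c 5c.
Inner hash: even-index sum = 384 mod 256 = 128; odd-index sum = 299 mod 256 = 43 → 80 2b.
Outer hash (recomputed tag): even-index sum = 290 mod 256 = 34; odd-index sum = 357 mod 256 = 101 → 22 65.
Recomputed tag = 2265; claimed = 2265 → match.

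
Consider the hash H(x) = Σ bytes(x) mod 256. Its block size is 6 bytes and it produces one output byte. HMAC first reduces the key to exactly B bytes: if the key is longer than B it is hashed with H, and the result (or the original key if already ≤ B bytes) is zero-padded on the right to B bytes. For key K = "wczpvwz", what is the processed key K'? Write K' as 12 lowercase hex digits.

|K| = 7 > B = 6, so first hash the key.
H(K): sum = 119+99+122+112+118+119+122 = 811; mod 256 = 43 → 2b.
Zero-pad H(K) = 2b to 6 bytes: K' = 2b 00 00 00 00 00.

2b0000000000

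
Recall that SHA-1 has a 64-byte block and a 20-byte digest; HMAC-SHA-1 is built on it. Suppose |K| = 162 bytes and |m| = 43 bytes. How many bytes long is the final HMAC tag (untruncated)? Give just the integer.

20

The tag is one SHA-1 digest: 20 bytes.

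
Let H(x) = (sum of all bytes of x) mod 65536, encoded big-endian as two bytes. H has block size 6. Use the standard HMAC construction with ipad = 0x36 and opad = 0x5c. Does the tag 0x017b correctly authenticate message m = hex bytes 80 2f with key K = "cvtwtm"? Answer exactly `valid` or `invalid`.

valid

Key "cvtwtm" = 63 76 74 77 74 6d is exactly B = 6 bytes: K' = 63 76 74 77 74 6d.
K' ⊕ ipad = 55 40 42 41 42 5b; K' ⊕ opad = 3f 2a 28 2b 28 31.
Inner hash: sum = 85+64+66+65+66+91+128+47 = 612 → 02 64.
Outer hash (recomputed tag): sum = 63+42+40+43+40+49+2+100 = 379 → 01 7b.
Recomputed tag = 017b; claimed = 017b → match.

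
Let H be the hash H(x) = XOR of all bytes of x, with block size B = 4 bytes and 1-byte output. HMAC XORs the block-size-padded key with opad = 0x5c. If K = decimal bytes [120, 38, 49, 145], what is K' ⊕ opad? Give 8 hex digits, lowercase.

247a6dcd

Key decimal bytes [120, 38, 49, 145] = 78 26 31 91 is exactly B = 4 bytes: K' = 78 26 31 91.
XOR each byte with 0x5c: 78⊕5c=24, 26⊕5c=7a, 31⊕5c=6d, 91⊕5c=cd.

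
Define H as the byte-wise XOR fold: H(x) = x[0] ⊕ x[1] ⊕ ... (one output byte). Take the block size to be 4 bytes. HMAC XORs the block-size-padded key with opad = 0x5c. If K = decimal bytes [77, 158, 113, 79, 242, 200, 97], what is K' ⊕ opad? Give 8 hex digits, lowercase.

ea5c5c5c

Key decimal bytes [77, 158, 113, 79, 242, 200, 97] = 4d 9e 71 4f f2 c8 61 is 7 bytes > B = 4, so hash it first: H(key) = b6, then zero-pad to 4 bytes: K' = b6 00 00 00.
XOR each byte with 0x5c: b6⊕5c=ea, 00⊕5c=5c, 00⊕5c=5c, 00⊕5c=5c.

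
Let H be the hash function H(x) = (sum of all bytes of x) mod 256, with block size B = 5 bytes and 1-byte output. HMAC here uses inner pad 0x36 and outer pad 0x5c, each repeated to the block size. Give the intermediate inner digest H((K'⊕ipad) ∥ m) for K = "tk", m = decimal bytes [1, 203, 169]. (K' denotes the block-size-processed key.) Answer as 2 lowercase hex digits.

Key "tk" = 74 6b is 2 bytes ≤ B = 5; zero-pad to 5 bytes: K' = 74 6b 00 00 00.
K' ⊕ ipad = 42 5d 36 36 36.
Inner input = 42 5d 36 36 36 ∥ 01 cb a9.
Inner hash: sum = 66+93+54+54+54+1+203+169 = 694; mod 256 = 182 → b6.

b6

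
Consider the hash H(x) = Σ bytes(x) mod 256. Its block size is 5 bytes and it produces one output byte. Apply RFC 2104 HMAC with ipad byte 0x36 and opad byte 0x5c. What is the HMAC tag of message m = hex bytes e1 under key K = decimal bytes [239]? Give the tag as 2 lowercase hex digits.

b5

Key decimal bytes [239] = ef is 1 byte ≤ B = 5; zero-pad to 5 bytes: K' = ef 00 00 00 00.
K' ⊕ ipad = d9 36 36 36 36.  K' ⊕ opad = b3 5c 5c 5c 5c.
Inner input = (K'⊕ipad) ∥ m = d9 36 36 36 36 ∥ e1.
Inner hash: sum = 217+54+54+54+54+225 = 658; mod 256 = 146 → 92.
Outer input = (K'⊕opad) ∥ inner = b3 5c 5c 5c 5c ∥ 92.
Outer hash (tag): sum = 179+92+92+92+92+146 = 693; mod 256 = 181 → b5.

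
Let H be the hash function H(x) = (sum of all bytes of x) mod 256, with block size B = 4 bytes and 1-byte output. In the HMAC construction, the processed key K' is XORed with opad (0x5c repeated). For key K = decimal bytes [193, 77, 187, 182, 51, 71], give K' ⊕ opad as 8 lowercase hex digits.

Key decimal bytes [193, 77, 187, 182, 51, 71] = c1 4d bb b6 33 47 is 6 bytes > B = 4, so hash it first: H(key) = f9, then zero-pad to 4 bytes: K' = f9 00 00 00.
XOR each byte with 0x5c: f9⊕5c=a5, 00⊕5c=5c, 00⊕5c=5c, 00⊕5c=5c.

a55c5c5c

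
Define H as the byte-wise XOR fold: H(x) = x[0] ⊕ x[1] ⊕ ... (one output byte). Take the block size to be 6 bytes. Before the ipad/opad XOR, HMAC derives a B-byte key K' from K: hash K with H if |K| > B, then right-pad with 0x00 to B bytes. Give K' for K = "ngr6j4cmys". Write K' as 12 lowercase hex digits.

170000000000

|K| = 10 > B = 6, so first hash the key.
H(K): XOR 6e⊕67⊕72⊕36⊕6a⊕34⊕63⊕6d⊕79⊕73 = 17.
Zero-pad H(K) = 17 to 6 bytes: K' = 17 00 00 00 00 00.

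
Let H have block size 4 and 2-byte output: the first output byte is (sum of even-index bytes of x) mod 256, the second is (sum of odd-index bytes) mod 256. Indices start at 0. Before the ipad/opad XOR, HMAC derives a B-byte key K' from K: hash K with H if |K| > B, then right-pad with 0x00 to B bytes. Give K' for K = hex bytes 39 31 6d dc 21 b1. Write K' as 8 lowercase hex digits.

c7be0000

|K| = 6 > B = 4, so first hash the key.
H(K): even-index sum = 199 mod 256 = 199; odd-index sum = 446 mod 256 = 190 → c7 be.
Zero-pad H(K) = c7 be to 4 bytes: K' = c7 be 00 00.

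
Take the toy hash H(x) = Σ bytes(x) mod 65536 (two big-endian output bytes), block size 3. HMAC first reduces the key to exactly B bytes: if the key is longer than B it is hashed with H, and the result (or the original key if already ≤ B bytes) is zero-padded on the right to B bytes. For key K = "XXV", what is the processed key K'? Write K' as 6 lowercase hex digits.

Key "XXV" = 58 58 56 is exactly B = 3 bytes: K' = 58 58 56.

585856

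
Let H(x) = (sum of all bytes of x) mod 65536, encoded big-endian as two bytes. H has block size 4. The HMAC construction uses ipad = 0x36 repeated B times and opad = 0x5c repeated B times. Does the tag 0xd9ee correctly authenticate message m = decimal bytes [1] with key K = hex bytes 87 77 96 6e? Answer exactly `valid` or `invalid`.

Key hex bytes 87 77 96 6e is exactly B = 4 bytes: K' = 87 77 96 6e.
K' ⊕ ipad = b1 41 a0 58; K' ⊕ opad = db 2b ca 32.
Inner hash: sum = 177+65+160+88+1 = 491 → 01 eb.
Outer hash (recomputed tag): sum = 219+43+202+50+1+235 = 750 → 02 ee.
Recomputed tag = 02ee; claimed = d9ee → mismatch.

invalid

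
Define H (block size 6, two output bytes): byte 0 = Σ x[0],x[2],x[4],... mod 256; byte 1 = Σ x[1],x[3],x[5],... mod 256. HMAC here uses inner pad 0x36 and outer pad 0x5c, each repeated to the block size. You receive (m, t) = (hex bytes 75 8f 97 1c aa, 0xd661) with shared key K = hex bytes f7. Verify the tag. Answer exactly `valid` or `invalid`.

invalid

Key hex bytes f7 is 1 byte ≤ B = 6; zero-pad to 6 bytes: K' = f7 00 00 00 00 00.
K' ⊕ ipad = c1 36 36 36 36 36; K' ⊕ opad = ab 5c 5c 5c 5c 5c.
Inner hash: even-index sum = 739 mod 256 = 227; odd-index sum = 333 mod 256 = 77 → e3 4d.
Outer hash (recomputed tag): even-index sum = 582 mod 256 = 70; odd-index sum = 353 mod 256 = 97 → 46 61.
Recomputed tag = 4661; claimed = d661 → mismatch.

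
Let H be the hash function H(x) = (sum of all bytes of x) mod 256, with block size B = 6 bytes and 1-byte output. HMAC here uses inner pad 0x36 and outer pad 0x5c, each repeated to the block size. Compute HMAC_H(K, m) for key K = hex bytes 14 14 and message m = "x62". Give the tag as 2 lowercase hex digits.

Key hex bytes 14 14 is 2 bytes ≤ B = 6; zero-pad to 6 bytes: K' = 14 14 00 00 00 00.
K' ⊕ ipad = 22 22 36 36 36 36.  K' ⊕ opad = 48 48 5c 5c 5c 5c.
Inner input = (K'⊕ipad) ∥ m = 22 22 36 36 36 36 ∥ 78 36 32.
Inner hash: sum = 34+34+54+54+54+54+120+54+50 = 508; mod 256 = 252 → fc.
Outer input = (K'⊕opad) ∥ inner = 48 48 5c 5c 5c 5c ∥ fc.
Outer hash (tag): sum = 72+72+92+92+92+92+252 = 764; mod 256 = 252 → fc.

fc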